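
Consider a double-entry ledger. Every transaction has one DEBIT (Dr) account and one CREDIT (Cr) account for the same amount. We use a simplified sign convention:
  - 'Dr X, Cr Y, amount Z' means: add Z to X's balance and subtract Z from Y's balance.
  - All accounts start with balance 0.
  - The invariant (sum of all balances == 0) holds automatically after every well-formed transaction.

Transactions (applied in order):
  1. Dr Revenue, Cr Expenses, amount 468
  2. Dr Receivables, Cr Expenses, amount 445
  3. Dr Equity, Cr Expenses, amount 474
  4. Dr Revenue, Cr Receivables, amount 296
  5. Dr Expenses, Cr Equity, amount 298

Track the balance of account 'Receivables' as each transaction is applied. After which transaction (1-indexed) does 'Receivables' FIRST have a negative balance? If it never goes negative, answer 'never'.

After txn 1: Receivables=0
After txn 2: Receivables=445
After txn 3: Receivables=445
After txn 4: Receivables=149
After txn 5: Receivables=149

Answer: never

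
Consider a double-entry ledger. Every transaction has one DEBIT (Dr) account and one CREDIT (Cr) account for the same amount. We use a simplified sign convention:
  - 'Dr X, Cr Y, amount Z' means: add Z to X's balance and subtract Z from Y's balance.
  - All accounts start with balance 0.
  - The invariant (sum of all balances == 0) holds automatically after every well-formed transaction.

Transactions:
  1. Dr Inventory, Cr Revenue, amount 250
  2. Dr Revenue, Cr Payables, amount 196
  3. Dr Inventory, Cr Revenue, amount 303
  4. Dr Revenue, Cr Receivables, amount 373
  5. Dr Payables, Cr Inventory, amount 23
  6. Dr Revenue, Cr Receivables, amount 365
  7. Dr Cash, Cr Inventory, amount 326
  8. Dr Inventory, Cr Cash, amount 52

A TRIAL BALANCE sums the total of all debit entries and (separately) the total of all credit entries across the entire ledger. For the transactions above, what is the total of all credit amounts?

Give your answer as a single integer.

Txn 1: credit+=250
Txn 2: credit+=196
Txn 3: credit+=303
Txn 4: credit+=373
Txn 5: credit+=23
Txn 6: credit+=365
Txn 7: credit+=326
Txn 8: credit+=52
Total credits = 1888

Answer: 1888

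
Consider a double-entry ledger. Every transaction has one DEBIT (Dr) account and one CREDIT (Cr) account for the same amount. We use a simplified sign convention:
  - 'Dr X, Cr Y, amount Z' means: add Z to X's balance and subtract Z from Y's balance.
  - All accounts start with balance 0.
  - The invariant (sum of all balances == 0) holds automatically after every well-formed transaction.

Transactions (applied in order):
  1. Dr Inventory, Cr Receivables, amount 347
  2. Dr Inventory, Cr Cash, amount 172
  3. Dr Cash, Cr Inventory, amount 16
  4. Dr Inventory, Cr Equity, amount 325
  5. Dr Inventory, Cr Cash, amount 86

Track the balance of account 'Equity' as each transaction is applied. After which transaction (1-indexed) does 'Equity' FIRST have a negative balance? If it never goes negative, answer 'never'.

After txn 1: Equity=0
After txn 2: Equity=0
After txn 3: Equity=0
After txn 4: Equity=-325

Answer: 4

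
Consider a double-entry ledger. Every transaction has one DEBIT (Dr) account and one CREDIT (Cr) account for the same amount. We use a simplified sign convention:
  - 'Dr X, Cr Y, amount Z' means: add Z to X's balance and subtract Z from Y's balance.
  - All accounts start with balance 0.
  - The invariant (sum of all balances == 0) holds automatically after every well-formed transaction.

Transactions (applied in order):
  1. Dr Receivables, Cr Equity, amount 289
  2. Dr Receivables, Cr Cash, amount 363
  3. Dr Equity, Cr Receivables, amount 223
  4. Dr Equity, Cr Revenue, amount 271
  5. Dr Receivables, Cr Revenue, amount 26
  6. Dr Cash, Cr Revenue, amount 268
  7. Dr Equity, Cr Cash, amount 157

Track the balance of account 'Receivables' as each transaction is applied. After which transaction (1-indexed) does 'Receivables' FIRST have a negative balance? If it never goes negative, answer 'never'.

Answer: never

Derivation:
After txn 1: Receivables=289
After txn 2: Receivables=652
After txn 3: Receivables=429
After txn 4: Receivables=429
After txn 5: Receivables=455
After txn 6: Receivables=455
After txn 7: Receivables=455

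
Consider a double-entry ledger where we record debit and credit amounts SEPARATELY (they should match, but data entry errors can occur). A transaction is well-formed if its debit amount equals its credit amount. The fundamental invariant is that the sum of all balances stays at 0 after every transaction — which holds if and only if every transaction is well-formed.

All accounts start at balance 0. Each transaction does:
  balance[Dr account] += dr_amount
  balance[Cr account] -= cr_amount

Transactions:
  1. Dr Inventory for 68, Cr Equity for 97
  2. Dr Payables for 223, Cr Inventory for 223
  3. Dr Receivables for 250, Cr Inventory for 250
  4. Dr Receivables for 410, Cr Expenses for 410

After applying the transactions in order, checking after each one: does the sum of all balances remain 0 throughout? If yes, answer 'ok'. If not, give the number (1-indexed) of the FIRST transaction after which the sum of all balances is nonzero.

After txn 1: dr=68 cr=97 sum_balances=-29
After txn 2: dr=223 cr=223 sum_balances=-29
After txn 3: dr=250 cr=250 sum_balances=-29
After txn 4: dr=410 cr=410 sum_balances=-29

Answer: 1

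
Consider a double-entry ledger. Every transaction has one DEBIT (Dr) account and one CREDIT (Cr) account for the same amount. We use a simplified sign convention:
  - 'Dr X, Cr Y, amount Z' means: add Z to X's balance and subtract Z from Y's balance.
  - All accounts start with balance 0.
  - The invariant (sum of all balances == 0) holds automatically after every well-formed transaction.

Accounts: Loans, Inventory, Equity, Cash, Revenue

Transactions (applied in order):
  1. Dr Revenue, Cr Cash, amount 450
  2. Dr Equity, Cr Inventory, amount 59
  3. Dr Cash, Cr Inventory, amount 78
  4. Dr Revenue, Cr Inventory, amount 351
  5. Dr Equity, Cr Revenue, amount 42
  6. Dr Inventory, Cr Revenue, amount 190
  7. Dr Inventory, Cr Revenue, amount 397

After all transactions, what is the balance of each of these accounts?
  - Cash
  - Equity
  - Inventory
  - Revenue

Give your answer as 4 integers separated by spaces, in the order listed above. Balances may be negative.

Answer: -372 101 99 172

Derivation:
After txn 1 (Dr Revenue, Cr Cash, amount 450): Cash=-450 Revenue=450
After txn 2 (Dr Equity, Cr Inventory, amount 59): Cash=-450 Equity=59 Inventory=-59 Revenue=450
After txn 3 (Dr Cash, Cr Inventory, amount 78): Cash=-372 Equity=59 Inventory=-137 Revenue=450
After txn 4 (Dr Revenue, Cr Inventory, amount 351): Cash=-372 Equity=59 Inventory=-488 Revenue=801
After txn 5 (Dr Equity, Cr Revenue, amount 42): Cash=-372 Equity=101 Inventory=-488 Revenue=759
After txn 6 (Dr Inventory, Cr Revenue, amount 190): Cash=-372 Equity=101 Inventory=-298 Revenue=569
After txn 7 (Dr Inventory, Cr Revenue, amount 397): Cash=-372 Equity=101 Inventory=99 Revenue=172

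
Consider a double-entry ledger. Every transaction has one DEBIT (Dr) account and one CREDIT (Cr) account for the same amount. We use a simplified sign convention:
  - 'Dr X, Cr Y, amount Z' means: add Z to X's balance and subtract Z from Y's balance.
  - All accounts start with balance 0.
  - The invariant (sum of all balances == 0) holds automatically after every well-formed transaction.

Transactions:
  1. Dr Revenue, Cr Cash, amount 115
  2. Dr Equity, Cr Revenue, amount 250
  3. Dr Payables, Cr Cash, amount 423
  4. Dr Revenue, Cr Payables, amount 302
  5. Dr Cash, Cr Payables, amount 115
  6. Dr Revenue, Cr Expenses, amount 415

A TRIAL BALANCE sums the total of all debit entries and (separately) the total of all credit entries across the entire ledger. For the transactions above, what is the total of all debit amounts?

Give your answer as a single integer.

Answer: 1620

Derivation:
Txn 1: debit+=115
Txn 2: debit+=250
Txn 3: debit+=423
Txn 4: debit+=302
Txn 5: debit+=115
Txn 6: debit+=415
Total debits = 1620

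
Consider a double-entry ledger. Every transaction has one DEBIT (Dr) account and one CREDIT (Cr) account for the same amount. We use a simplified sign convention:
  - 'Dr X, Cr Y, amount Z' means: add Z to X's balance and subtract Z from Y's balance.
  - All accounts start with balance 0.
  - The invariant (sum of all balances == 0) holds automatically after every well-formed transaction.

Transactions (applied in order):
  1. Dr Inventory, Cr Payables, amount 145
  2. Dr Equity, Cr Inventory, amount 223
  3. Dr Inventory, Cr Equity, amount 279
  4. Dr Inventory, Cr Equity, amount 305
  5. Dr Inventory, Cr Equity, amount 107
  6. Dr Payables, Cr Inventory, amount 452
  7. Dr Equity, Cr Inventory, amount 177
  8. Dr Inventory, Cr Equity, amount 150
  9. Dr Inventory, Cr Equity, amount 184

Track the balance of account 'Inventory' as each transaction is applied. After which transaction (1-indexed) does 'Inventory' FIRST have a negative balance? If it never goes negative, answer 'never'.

Answer: 2

Derivation:
After txn 1: Inventory=145
After txn 2: Inventory=-78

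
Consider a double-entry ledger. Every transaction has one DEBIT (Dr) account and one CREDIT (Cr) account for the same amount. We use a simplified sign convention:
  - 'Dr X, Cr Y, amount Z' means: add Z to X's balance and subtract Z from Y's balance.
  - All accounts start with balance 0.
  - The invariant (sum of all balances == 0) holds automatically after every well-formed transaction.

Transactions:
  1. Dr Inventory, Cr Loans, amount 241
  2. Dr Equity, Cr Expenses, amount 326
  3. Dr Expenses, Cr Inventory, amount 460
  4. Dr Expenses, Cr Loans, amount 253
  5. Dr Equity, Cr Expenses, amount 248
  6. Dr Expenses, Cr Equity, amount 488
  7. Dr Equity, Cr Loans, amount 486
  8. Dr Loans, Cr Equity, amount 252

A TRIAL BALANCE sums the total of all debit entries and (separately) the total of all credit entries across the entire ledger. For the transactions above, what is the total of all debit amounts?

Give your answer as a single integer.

Answer: 2754

Derivation:
Txn 1: debit+=241
Txn 2: debit+=326
Txn 3: debit+=460
Txn 4: debit+=253
Txn 5: debit+=248
Txn 6: debit+=488
Txn 7: debit+=486
Txn 8: debit+=252
Total debits = 2754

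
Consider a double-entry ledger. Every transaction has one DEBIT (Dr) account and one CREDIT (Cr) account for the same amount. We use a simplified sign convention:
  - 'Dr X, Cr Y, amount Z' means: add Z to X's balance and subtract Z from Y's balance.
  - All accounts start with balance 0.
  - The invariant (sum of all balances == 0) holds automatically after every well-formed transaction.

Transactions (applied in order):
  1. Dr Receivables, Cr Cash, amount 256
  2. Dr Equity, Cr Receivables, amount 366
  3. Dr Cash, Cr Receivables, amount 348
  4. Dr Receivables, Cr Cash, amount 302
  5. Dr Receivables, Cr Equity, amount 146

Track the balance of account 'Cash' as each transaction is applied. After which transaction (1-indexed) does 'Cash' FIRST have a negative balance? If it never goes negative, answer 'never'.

After txn 1: Cash=-256

Answer: 1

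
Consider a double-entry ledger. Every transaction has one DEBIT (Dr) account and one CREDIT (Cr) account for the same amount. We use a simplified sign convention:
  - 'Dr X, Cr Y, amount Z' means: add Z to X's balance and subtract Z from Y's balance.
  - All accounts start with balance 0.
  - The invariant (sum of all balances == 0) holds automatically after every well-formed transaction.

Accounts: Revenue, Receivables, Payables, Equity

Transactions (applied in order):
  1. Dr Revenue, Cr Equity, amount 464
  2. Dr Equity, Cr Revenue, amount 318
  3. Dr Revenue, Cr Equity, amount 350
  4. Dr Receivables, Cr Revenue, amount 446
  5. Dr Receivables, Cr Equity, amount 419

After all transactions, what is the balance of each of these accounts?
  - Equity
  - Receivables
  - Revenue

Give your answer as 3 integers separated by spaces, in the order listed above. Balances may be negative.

After txn 1 (Dr Revenue, Cr Equity, amount 464): Equity=-464 Revenue=464
After txn 2 (Dr Equity, Cr Revenue, amount 318): Equity=-146 Revenue=146
After txn 3 (Dr Revenue, Cr Equity, amount 350): Equity=-496 Revenue=496
After txn 4 (Dr Receivables, Cr Revenue, amount 446): Equity=-496 Receivables=446 Revenue=50
After txn 5 (Dr Receivables, Cr Equity, amount 419): Equity=-915 Receivables=865 Revenue=50

Answer: -915 865 50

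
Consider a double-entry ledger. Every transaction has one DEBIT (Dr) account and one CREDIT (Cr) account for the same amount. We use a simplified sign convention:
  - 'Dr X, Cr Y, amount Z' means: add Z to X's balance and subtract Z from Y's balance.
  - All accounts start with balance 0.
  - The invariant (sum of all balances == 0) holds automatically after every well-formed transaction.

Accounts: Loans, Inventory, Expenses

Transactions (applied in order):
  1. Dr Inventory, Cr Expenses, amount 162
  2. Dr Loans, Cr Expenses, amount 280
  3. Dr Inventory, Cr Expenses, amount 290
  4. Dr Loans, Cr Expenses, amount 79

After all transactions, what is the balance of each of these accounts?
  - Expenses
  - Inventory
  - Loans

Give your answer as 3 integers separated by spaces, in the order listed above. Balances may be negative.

Answer: -811 452 359

Derivation:
After txn 1 (Dr Inventory, Cr Expenses, amount 162): Expenses=-162 Inventory=162
After txn 2 (Dr Loans, Cr Expenses, amount 280): Expenses=-442 Inventory=162 Loans=280
After txn 3 (Dr Inventory, Cr Expenses, amount 290): Expenses=-732 Inventory=452 Loans=280
After txn 4 (Dr Loans, Cr Expenses, amount 79): Expenses=-811 Inventory=452 Loans=359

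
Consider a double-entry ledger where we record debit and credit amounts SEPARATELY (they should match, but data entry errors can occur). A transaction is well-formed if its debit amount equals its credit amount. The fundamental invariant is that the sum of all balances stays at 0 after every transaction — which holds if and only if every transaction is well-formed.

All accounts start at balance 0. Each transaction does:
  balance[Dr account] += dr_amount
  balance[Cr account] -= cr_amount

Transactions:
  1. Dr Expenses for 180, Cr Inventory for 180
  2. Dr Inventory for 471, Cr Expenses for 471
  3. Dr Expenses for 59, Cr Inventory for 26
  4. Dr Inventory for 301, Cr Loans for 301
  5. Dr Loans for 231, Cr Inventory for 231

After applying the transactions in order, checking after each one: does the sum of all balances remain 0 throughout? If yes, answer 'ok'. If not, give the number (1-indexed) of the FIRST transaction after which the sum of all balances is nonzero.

After txn 1: dr=180 cr=180 sum_balances=0
After txn 2: dr=471 cr=471 sum_balances=0
After txn 3: dr=59 cr=26 sum_balances=33
After txn 4: dr=301 cr=301 sum_balances=33
After txn 5: dr=231 cr=231 sum_balances=33

Answer: 3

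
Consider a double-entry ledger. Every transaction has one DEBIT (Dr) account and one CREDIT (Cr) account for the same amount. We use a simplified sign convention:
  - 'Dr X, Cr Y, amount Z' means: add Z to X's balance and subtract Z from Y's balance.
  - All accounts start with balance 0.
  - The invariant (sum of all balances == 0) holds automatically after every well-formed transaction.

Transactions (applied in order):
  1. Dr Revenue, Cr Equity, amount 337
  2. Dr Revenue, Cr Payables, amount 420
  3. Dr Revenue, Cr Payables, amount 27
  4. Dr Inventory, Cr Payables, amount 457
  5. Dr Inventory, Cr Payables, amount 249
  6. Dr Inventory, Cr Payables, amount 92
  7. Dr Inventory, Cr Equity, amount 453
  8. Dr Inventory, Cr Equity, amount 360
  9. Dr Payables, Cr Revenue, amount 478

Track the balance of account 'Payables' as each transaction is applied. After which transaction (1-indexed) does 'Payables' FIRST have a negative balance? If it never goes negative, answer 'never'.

Answer: 2

Derivation:
After txn 1: Payables=0
After txn 2: Payables=-420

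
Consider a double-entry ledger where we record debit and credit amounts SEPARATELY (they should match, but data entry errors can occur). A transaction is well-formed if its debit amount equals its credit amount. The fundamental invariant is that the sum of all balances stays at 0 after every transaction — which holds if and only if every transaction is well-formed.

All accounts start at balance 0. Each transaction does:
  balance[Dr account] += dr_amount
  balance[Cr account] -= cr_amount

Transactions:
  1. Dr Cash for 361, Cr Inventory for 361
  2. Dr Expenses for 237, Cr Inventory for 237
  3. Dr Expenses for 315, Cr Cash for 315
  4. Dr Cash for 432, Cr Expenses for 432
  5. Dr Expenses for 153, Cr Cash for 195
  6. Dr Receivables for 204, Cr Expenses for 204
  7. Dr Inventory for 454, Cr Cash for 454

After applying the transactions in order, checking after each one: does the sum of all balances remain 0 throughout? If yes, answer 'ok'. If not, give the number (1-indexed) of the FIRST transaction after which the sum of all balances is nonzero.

Answer: 5

Derivation:
After txn 1: dr=361 cr=361 sum_balances=0
After txn 2: dr=237 cr=237 sum_balances=0
After txn 3: dr=315 cr=315 sum_balances=0
After txn 4: dr=432 cr=432 sum_balances=0
After txn 5: dr=153 cr=195 sum_balances=-42
After txn 6: dr=204 cr=204 sum_balances=-42
After txn 7: dr=454 cr=454 sum_balances=-42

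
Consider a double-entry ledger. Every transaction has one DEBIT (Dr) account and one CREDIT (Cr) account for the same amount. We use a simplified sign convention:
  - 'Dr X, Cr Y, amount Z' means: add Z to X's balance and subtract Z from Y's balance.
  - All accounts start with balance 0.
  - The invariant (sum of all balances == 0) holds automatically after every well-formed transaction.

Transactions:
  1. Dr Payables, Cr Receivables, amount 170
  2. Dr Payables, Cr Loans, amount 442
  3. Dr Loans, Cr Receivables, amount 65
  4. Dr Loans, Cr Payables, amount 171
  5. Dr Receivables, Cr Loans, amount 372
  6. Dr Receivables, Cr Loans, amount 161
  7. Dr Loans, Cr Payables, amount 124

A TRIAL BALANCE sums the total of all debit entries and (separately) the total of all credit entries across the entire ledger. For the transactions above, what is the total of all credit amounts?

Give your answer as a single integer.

Answer: 1505

Derivation:
Txn 1: credit+=170
Txn 2: credit+=442
Txn 3: credit+=65
Txn 4: credit+=171
Txn 5: credit+=372
Txn 6: credit+=161
Txn 7: credit+=124
Total credits = 1505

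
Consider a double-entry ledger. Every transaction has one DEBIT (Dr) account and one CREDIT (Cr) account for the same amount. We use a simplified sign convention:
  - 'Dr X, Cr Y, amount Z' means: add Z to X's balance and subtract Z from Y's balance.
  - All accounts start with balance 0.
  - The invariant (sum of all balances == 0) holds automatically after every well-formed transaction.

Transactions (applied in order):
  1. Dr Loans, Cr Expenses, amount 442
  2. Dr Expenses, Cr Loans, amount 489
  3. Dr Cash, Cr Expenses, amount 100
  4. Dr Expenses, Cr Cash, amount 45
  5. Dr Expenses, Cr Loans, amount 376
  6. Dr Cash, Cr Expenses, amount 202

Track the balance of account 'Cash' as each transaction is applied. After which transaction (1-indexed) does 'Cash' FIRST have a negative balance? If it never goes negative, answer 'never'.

Answer: never

Derivation:
After txn 1: Cash=0
After txn 2: Cash=0
After txn 3: Cash=100
After txn 4: Cash=55
After txn 5: Cash=55
After txn 6: Cash=257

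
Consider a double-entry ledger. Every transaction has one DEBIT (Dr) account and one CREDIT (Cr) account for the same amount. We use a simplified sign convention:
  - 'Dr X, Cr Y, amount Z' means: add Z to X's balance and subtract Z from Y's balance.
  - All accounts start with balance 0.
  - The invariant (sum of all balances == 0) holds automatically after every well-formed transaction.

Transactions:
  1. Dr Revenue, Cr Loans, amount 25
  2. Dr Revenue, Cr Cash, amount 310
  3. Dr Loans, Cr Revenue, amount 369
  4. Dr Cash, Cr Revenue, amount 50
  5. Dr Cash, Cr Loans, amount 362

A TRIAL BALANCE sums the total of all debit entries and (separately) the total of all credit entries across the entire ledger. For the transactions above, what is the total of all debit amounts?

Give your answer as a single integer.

Answer: 1116

Derivation:
Txn 1: debit+=25
Txn 2: debit+=310
Txn 3: debit+=369
Txn 4: debit+=50
Txn 5: debit+=362
Total debits = 1116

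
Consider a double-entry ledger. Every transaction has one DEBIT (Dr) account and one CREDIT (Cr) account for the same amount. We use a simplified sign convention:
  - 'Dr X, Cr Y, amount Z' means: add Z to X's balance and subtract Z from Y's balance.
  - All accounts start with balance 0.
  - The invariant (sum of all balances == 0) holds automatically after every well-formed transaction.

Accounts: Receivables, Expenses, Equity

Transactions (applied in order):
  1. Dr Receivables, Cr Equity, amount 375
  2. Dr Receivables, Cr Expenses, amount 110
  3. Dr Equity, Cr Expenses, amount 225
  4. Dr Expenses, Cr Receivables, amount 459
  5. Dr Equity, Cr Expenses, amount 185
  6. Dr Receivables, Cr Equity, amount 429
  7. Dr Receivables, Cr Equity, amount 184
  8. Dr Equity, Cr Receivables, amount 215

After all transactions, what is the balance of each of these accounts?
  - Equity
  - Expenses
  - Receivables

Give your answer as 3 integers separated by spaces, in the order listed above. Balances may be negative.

After txn 1 (Dr Receivables, Cr Equity, amount 375): Equity=-375 Receivables=375
After txn 2 (Dr Receivables, Cr Expenses, amount 110): Equity=-375 Expenses=-110 Receivables=485
After txn 3 (Dr Equity, Cr Expenses, amount 225): Equity=-150 Expenses=-335 Receivables=485
After txn 4 (Dr Expenses, Cr Receivables, amount 459): Equity=-150 Expenses=124 Receivables=26
After txn 5 (Dr Equity, Cr Expenses, amount 185): Equity=35 Expenses=-61 Receivables=26
After txn 6 (Dr Receivables, Cr Equity, amount 429): Equity=-394 Expenses=-61 Receivables=455
After txn 7 (Dr Receivables, Cr Equity, amount 184): Equity=-578 Expenses=-61 Receivables=639
After txn 8 (Dr Equity, Cr Receivables, amount 215): Equity=-363 Expenses=-61 Receivables=424

Answer: -363 -61 424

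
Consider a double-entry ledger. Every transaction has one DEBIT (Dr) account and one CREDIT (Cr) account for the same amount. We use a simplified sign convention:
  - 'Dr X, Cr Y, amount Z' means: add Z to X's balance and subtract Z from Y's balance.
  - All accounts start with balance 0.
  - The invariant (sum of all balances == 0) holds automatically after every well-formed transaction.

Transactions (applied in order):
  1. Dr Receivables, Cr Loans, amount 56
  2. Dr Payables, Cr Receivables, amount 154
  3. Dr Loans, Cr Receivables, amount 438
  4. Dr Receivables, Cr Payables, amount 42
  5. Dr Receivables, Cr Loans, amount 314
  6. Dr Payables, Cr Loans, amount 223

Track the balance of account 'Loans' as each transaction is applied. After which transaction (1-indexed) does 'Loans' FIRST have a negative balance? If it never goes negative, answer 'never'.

After txn 1: Loans=-56

Answer: 1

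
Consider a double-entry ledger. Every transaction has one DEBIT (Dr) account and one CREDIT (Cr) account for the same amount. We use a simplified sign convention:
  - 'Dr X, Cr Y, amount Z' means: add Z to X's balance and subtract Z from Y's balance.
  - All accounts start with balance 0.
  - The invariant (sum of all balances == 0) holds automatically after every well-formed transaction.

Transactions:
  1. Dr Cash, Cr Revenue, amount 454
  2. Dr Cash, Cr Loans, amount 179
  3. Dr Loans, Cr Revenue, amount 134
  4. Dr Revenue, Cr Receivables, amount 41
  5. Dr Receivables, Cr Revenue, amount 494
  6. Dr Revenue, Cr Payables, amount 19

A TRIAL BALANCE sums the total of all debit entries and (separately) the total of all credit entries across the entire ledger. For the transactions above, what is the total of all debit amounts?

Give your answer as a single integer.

Txn 1: debit+=454
Txn 2: debit+=179
Txn 3: debit+=134
Txn 4: debit+=41
Txn 5: debit+=494
Txn 6: debit+=19
Total debits = 1321

Answer: 1321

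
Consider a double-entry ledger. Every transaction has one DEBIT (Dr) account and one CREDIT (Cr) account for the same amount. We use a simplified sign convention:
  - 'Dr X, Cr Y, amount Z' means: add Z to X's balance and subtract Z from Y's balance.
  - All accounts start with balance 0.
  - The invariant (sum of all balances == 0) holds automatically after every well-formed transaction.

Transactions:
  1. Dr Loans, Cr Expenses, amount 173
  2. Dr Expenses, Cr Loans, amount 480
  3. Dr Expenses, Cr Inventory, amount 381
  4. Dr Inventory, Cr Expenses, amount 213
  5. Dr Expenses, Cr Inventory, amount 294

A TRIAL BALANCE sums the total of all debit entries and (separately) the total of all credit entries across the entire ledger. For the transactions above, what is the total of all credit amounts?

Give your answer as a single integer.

Txn 1: credit+=173
Txn 2: credit+=480
Txn 3: credit+=381
Txn 4: credit+=213
Txn 5: credit+=294
Total credits = 1541

Answer: 1541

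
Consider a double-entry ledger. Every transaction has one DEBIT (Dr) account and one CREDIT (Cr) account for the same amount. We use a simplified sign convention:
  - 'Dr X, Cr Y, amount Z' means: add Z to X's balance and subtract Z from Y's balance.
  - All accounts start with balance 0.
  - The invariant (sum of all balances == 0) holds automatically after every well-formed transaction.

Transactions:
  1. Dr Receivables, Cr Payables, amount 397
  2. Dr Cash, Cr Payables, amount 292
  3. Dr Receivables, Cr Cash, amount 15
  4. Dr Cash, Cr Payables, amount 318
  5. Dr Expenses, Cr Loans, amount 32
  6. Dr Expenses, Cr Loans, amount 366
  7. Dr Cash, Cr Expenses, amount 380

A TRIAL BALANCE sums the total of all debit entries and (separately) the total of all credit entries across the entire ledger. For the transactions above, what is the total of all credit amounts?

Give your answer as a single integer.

Txn 1: credit+=397
Txn 2: credit+=292
Txn 3: credit+=15
Txn 4: credit+=318
Txn 5: credit+=32
Txn 6: credit+=366
Txn 7: credit+=380
Total credits = 1800

Answer: 1800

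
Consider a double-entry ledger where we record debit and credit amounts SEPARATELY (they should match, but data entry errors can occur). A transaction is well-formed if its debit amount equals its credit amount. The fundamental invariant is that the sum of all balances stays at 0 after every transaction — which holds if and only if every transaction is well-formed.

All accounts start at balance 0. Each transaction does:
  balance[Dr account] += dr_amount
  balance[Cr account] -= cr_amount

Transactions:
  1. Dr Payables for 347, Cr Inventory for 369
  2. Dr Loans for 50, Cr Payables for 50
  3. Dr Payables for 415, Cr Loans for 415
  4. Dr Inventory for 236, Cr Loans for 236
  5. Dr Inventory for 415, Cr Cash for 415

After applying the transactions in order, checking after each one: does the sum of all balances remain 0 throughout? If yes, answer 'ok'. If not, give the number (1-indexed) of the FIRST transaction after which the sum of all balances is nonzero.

After txn 1: dr=347 cr=369 sum_balances=-22
After txn 2: dr=50 cr=50 sum_balances=-22
After txn 3: dr=415 cr=415 sum_balances=-22
After txn 4: dr=236 cr=236 sum_balances=-22
After txn 5: dr=415 cr=415 sum_balances=-22

Answer: 1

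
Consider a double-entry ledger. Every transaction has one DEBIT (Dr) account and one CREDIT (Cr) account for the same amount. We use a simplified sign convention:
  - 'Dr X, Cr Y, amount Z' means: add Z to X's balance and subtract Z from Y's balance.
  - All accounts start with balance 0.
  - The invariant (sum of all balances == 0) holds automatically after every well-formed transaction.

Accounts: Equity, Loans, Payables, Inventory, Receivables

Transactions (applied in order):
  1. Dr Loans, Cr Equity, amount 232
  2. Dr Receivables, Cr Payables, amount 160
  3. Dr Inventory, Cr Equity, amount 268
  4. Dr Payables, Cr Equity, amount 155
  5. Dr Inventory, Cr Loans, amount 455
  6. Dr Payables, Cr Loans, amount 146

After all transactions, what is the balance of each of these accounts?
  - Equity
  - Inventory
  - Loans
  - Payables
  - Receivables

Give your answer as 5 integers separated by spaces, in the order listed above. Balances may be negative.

Answer: -655 723 -369 141 160

Derivation:
After txn 1 (Dr Loans, Cr Equity, amount 232): Equity=-232 Loans=232
After txn 2 (Dr Receivables, Cr Payables, amount 160): Equity=-232 Loans=232 Payables=-160 Receivables=160
After txn 3 (Dr Inventory, Cr Equity, amount 268): Equity=-500 Inventory=268 Loans=232 Payables=-160 Receivables=160
After txn 4 (Dr Payables, Cr Equity, amount 155): Equity=-655 Inventory=268 Loans=232 Payables=-5 Receivables=160
After txn 5 (Dr Inventory, Cr Loans, amount 455): Equity=-655 Inventory=723 Loans=-223 Payables=-5 Receivables=160
After txn 6 (Dr Payables, Cr Loans, amount 146): Equity=-655 Inventory=723 Loans=-369 Payables=141 Receivables=160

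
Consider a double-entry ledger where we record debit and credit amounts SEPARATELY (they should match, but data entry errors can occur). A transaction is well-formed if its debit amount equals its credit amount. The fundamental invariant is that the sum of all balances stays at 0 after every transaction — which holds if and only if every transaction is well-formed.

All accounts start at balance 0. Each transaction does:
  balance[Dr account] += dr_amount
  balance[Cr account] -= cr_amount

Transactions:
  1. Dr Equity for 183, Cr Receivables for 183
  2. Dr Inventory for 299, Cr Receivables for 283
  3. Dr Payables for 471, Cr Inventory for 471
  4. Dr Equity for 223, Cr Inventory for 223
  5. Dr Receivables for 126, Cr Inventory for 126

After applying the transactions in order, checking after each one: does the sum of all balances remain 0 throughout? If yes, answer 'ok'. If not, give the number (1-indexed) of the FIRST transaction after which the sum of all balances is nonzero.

Answer: 2

Derivation:
After txn 1: dr=183 cr=183 sum_balances=0
After txn 2: dr=299 cr=283 sum_balances=16
After txn 3: dr=471 cr=471 sum_balances=16
After txn 4: dr=223 cr=223 sum_balances=16
After txn 5: dr=126 cr=126 sum_balances=16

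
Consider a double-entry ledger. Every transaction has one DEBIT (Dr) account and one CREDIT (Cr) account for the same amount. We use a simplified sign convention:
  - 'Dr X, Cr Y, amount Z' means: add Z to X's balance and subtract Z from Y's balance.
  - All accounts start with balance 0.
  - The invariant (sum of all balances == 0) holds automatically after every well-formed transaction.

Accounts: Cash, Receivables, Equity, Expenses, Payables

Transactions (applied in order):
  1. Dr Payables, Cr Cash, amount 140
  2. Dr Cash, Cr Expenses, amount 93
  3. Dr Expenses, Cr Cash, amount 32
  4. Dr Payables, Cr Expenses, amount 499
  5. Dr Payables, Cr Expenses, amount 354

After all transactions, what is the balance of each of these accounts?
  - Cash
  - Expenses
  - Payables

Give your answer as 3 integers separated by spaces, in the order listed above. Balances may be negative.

After txn 1 (Dr Payables, Cr Cash, amount 140): Cash=-140 Payables=140
After txn 2 (Dr Cash, Cr Expenses, amount 93): Cash=-47 Expenses=-93 Payables=140
After txn 3 (Dr Expenses, Cr Cash, amount 32): Cash=-79 Expenses=-61 Payables=140
After txn 4 (Dr Payables, Cr Expenses, amount 499): Cash=-79 Expenses=-560 Payables=639
After txn 5 (Dr Payables, Cr Expenses, amount 354): Cash=-79 Expenses=-914 Payables=993

Answer: -79 -914 993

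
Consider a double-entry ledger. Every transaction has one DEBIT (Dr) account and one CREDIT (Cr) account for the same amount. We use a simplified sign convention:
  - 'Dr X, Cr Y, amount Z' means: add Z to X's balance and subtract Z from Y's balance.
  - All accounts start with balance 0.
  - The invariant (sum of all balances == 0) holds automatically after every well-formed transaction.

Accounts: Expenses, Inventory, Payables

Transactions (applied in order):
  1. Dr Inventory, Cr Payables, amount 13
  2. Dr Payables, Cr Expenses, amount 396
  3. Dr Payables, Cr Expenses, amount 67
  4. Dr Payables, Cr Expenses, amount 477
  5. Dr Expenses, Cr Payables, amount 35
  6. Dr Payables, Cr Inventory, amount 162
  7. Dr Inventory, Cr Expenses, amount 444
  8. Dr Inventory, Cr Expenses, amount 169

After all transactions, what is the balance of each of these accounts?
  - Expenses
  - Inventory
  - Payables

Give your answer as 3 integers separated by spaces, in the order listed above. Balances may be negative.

Answer: -1518 464 1054

Derivation:
After txn 1 (Dr Inventory, Cr Payables, amount 13): Inventory=13 Payables=-13
After txn 2 (Dr Payables, Cr Expenses, amount 396): Expenses=-396 Inventory=13 Payables=383
After txn 3 (Dr Payables, Cr Expenses, amount 67): Expenses=-463 Inventory=13 Payables=450
After txn 4 (Dr Payables, Cr Expenses, amount 477): Expenses=-940 Inventory=13 Payables=927
After txn 5 (Dr Expenses, Cr Payables, amount 35): Expenses=-905 Inventory=13 Payables=892
After txn 6 (Dr Payables, Cr Inventory, amount 162): Expenses=-905 Inventory=-149 Payables=1054
After txn 7 (Dr Inventory, Cr Expenses, amount 444): Expenses=-1349 Inventory=295 Payables=1054
After txn 8 (Dr Inventory, Cr Expenses, amount 169): Expenses=-1518 Inventory=464 Payables=1054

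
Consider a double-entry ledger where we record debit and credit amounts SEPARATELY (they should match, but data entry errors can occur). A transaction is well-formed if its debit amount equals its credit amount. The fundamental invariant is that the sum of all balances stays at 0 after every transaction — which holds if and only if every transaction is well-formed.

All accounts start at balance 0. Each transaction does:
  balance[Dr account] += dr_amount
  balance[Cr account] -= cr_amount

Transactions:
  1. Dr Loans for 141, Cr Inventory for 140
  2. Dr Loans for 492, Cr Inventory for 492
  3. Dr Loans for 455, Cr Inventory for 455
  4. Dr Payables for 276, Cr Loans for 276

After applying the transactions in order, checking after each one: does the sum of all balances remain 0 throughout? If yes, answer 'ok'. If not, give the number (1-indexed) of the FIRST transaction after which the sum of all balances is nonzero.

After txn 1: dr=141 cr=140 sum_balances=1
After txn 2: dr=492 cr=492 sum_balances=1
After txn 3: dr=455 cr=455 sum_balances=1
After txn 4: dr=276 cr=276 sum_balances=1

Answer: 1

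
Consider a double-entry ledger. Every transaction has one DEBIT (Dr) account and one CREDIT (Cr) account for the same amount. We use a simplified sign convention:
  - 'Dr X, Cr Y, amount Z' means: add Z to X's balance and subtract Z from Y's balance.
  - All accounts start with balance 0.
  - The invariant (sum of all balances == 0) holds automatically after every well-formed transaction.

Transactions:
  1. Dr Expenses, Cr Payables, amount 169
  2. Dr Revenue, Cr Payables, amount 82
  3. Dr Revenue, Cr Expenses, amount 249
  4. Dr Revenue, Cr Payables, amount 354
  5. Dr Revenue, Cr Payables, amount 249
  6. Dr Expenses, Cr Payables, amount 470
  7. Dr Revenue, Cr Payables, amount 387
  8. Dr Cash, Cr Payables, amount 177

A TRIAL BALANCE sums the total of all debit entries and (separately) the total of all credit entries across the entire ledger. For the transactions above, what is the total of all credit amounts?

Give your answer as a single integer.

Answer: 2137

Derivation:
Txn 1: credit+=169
Txn 2: credit+=82
Txn 3: credit+=249
Txn 4: credit+=354
Txn 5: credit+=249
Txn 6: credit+=470
Txn 7: credit+=387
Txn 8: credit+=177
Total credits = 2137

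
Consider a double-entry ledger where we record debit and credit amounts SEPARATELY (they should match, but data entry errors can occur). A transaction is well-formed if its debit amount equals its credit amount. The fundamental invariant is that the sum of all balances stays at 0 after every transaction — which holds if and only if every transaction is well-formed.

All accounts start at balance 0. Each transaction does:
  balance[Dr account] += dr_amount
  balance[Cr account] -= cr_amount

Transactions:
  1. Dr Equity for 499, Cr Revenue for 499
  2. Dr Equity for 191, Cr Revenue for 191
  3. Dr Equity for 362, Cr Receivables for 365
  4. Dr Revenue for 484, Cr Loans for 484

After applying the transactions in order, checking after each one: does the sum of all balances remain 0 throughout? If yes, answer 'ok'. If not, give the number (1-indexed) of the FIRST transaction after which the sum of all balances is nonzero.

After txn 1: dr=499 cr=499 sum_balances=0
After txn 2: dr=191 cr=191 sum_balances=0
After txn 3: dr=362 cr=365 sum_balances=-3
After txn 4: dr=484 cr=484 sum_balances=-3

Answer: 3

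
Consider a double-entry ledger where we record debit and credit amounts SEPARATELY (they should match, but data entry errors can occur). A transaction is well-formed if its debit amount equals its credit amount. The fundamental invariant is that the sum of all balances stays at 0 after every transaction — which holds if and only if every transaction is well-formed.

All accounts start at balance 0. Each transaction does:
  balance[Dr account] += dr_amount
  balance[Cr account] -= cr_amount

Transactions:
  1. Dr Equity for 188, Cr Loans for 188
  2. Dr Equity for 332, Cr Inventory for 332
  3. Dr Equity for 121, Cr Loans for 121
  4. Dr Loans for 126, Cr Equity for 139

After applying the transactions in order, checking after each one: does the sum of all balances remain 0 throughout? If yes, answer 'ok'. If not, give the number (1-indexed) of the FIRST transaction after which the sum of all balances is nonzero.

Answer: 4

Derivation:
After txn 1: dr=188 cr=188 sum_balances=0
After txn 2: dr=332 cr=332 sum_balances=0
After txn 3: dr=121 cr=121 sum_balances=0
After txn 4: dr=126 cr=139 sum_balances=-13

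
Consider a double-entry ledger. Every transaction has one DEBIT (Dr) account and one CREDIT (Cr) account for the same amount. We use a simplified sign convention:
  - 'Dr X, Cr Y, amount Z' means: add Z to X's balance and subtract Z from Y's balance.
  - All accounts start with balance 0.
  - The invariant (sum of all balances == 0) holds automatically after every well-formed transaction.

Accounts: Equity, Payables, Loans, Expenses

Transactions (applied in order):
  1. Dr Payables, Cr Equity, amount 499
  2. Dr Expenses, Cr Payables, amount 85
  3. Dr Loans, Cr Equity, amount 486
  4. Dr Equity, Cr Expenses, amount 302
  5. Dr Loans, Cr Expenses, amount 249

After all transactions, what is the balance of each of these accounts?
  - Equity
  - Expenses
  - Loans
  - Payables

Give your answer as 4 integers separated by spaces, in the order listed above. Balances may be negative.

Answer: -683 -466 735 414

Derivation:
After txn 1 (Dr Payables, Cr Equity, amount 499): Equity=-499 Payables=499
After txn 2 (Dr Expenses, Cr Payables, amount 85): Equity=-499 Expenses=85 Payables=414
After txn 3 (Dr Loans, Cr Equity, amount 486): Equity=-985 Expenses=85 Loans=486 Payables=414
After txn 4 (Dr Equity, Cr Expenses, amount 302): Equity=-683 Expenses=-217 Loans=486 Payables=414
After txn 5 (Dr Loans, Cr Expenses, amount 249): Equity=-683 Expenses=-466 Loans=735 Payables=414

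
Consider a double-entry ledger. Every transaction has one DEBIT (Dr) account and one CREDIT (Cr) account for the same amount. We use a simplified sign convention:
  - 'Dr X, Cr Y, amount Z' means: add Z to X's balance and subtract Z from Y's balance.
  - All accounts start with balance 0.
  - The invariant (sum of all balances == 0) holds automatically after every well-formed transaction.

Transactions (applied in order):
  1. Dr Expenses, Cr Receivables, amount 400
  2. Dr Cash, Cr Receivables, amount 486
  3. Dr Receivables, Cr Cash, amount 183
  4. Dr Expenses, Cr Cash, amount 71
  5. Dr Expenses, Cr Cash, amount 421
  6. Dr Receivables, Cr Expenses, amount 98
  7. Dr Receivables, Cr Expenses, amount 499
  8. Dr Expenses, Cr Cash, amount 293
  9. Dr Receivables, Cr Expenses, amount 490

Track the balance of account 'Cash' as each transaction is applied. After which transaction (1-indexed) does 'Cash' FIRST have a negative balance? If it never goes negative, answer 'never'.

After txn 1: Cash=0
After txn 2: Cash=486
After txn 3: Cash=303
After txn 4: Cash=232
After txn 5: Cash=-189

Answer: 5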